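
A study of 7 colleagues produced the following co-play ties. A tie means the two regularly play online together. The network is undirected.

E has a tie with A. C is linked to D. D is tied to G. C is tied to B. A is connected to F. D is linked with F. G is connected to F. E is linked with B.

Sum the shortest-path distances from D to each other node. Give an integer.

Distances from D: A:2, B:2, C:1, E:3, F:1, G:1.
Sum = 2 + 2 + 1 + 3 + 1 + 1 = 10.

10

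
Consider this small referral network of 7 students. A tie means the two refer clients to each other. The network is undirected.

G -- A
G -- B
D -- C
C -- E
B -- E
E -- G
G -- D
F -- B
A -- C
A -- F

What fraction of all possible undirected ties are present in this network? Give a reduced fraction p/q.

There are 10 edges and 7 nodes, so the maximum possible is C(7,2) = 21.
Density = 10/21.

10/21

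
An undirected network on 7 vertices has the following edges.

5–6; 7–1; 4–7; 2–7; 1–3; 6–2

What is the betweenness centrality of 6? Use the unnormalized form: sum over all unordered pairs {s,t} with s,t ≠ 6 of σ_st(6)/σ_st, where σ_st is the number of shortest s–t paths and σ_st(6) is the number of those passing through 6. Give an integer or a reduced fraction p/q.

5

Pairs whose geodesics pass through 6 — 3–5: 1; 1–5: 1; 7–5: 1; 2–5: 1; 4–5: 1.
All other pairs contribute 0.
Summing the contributions gives betweenness(6) = 5.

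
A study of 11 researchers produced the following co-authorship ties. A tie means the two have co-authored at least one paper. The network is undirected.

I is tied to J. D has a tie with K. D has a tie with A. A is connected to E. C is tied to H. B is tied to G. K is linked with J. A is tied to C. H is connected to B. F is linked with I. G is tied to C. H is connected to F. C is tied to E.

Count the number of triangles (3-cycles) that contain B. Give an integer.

0

B's neighbors are G and H, but none of them are tied to each other, so no triangle contains B.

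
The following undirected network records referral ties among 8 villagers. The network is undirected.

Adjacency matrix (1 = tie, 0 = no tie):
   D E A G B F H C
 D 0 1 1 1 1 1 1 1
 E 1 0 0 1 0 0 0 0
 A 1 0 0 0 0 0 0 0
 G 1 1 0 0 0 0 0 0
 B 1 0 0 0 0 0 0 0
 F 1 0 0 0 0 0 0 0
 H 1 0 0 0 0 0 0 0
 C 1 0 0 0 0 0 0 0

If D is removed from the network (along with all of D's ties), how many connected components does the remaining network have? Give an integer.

Without D, the remaining ties split the others into: {E, G}; {A}; {B}; {F}; {H}; {C}.
That's 6 separate components.

6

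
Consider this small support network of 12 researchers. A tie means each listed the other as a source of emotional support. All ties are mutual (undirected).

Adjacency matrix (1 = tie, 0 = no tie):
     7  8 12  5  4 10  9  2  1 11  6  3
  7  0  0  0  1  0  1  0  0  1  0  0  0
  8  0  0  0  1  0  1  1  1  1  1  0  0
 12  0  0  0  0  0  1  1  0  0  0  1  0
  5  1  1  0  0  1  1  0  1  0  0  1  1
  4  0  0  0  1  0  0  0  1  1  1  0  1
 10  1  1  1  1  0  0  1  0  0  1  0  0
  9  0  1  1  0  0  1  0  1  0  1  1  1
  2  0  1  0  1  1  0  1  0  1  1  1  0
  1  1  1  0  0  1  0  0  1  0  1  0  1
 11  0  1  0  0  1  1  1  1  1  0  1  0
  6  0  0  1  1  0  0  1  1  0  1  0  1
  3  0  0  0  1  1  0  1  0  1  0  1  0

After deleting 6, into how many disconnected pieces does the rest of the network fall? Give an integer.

6's neighbors (2, 3, 5, 9, 11, and 12) remain reachable from one another through other ties, so the rest of the network stays in one piece.

1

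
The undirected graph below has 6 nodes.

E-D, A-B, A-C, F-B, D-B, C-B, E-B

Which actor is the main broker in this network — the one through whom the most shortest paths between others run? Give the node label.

B

Unnormalized betweenness of each node: A:0, B:8, C:0, D:0, E:0, F:0.
B has the largest value, 8, making it the main broker — the node through which the most shortest paths run.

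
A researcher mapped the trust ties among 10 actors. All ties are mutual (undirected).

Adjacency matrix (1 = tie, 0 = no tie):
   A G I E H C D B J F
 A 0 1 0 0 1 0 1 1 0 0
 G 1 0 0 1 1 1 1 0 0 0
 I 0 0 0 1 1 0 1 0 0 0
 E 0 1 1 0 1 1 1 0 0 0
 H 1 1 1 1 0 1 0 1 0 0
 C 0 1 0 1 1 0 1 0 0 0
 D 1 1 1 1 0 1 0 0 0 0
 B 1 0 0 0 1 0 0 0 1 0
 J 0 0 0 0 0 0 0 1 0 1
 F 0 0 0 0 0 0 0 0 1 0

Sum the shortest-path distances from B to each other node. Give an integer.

Distances from B: A:1, C:2, D:2, E:2, F:2, G:2, H:1, I:2, J:1.
Sum = 1 + 2 + 2 + 2 + 2 + 2 + 1 + 2 + 1 = 15.

15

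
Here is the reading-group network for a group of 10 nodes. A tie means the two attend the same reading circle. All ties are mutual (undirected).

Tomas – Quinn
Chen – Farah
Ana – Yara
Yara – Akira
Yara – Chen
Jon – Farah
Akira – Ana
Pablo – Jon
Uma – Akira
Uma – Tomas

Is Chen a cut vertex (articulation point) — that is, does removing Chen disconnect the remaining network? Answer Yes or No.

Yes

Removing Chen leaves {Akira, Ana, Quinn, Tomas, Uma, and Yara} with no path to {Farah, Jon, and Pablo}, so the network splits into 2 components. Chen is a cut vertex.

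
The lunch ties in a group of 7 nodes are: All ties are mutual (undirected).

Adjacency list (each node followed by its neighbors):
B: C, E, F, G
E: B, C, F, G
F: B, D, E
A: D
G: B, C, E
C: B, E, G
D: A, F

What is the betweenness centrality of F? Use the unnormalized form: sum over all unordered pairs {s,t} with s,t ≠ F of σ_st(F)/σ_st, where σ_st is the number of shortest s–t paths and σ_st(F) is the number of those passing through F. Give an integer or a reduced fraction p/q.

Pairs whose geodesics pass through F — A–G: 2/2; A–E: 1; A–B: 1; A–C: 2/2; D–G: 2/2; D–E: 1; D–B: 1; D–C: 2/2.
All other pairs contribute 0.
Summing the contributions gives betweenness(F) = 8.

8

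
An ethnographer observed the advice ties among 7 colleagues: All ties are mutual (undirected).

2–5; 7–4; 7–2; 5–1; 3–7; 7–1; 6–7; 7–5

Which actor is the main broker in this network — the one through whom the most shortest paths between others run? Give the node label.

7

Unnormalized betweenness of each node: 1:0, 2:0, 3:0, 4:0, 5:1/2, 6:0, 7:25/2.
7 has the largest value, 25/2, making it the main broker — the node through which the most shortest paths run.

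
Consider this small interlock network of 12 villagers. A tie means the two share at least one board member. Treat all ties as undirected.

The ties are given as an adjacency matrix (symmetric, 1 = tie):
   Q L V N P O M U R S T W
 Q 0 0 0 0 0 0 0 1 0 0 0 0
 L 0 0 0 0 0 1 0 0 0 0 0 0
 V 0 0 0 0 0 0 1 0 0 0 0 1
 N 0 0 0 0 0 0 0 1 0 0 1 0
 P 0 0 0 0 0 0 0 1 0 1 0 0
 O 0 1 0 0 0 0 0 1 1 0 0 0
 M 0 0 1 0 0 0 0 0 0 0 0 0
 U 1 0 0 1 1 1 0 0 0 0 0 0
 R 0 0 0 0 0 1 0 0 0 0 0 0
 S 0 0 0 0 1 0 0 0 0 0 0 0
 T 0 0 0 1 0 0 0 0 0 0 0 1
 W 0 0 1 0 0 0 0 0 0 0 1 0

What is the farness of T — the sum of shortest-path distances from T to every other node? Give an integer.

30

Distances from T: L:4, M:3, N:1, O:3, P:3, Q:3, R:4, S:4, U:2, V:2, W:1.
Sum = 4 + 3 + 1 + 3 + 3 + 3 + 4 + 4 + 2 + 2 + 1 = 30.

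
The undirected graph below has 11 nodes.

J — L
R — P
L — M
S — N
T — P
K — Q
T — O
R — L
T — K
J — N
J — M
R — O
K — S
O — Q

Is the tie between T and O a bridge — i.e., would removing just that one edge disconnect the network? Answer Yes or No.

No

Even without that edge, T still reaches O via T – K – Q – O, so the network stays connected. Not a bridge.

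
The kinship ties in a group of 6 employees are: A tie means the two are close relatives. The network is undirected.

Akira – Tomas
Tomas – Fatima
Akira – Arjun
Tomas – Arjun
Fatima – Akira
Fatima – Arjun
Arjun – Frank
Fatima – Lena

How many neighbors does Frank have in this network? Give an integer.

1

Frank is directly tied to Arjun. That is 1 neighbor, so the degree of Frank is 1.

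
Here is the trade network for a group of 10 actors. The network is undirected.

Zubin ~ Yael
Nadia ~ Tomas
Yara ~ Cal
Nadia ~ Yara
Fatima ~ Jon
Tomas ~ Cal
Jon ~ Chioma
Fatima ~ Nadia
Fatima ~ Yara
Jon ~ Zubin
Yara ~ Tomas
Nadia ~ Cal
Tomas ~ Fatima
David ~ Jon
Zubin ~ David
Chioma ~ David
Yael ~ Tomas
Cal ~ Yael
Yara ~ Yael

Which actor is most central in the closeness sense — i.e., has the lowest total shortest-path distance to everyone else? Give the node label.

Fatima

Farness (sum of distances to all others) for each node — Cal:18, Chioma:22, David:19, Fatima:14, Jon:15, Nadia:17, Tomas:15, Yael:15, Yara:15, Zubin:16.
The smallest farness is 14, for Fatima, so Fatima has the highest closeness.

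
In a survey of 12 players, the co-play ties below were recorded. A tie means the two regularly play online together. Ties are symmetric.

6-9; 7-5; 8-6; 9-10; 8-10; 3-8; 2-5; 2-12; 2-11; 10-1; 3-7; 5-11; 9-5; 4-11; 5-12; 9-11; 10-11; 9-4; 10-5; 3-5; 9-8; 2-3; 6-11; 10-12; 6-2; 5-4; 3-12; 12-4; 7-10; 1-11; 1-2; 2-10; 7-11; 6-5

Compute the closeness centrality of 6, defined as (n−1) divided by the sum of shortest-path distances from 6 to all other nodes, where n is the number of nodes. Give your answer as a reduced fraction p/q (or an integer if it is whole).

11/17

Distances from 6: 1:2, 2:1, 3:2, 4:2, 5:1, 7:2, 8:1, 9:1, 10:2, 11:1, 12:2. Sum = 17.
n = 12, so closeness = 11/17.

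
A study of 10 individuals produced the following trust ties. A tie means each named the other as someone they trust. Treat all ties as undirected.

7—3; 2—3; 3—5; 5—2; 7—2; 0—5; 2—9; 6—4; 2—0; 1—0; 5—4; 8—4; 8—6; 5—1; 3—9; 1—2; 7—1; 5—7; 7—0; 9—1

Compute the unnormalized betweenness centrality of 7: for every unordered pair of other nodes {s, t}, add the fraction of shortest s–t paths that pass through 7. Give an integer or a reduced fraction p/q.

Pairs whose geodesics pass through 7 — 0–3: 1/3; 3–1: 1/4.
All other pairs contribute 0.
Summing the contributions gives betweenness(7) = 7/12.

7/12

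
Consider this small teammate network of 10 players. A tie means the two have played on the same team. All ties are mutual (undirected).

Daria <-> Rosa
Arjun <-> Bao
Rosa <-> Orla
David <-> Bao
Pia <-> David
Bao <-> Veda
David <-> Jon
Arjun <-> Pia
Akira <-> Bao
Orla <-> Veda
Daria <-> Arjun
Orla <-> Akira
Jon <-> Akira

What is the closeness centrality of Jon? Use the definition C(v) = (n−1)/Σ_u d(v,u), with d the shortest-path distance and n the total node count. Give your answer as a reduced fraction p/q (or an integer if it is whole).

3/7

Distances from Jon: Akira:1, Arjun:3, Bao:2, Daria:4, David:1, Orla:2, Pia:2, Rosa:3, Veda:3. Sum = 21.
n = 10, so closeness = 9/21 = 3/7.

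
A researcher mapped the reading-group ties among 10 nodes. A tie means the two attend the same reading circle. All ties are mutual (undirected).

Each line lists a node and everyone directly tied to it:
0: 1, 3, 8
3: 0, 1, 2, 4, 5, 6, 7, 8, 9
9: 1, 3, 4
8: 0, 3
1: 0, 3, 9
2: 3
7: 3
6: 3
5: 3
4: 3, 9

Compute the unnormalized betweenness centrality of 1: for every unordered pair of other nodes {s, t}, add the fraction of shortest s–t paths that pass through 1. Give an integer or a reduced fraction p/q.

1/2

Pairs whose geodesics pass through 1 — 9–0: 1/2.
All other pairs contribute 0.
Summing the contributions gives betweenness(1) = 1/2.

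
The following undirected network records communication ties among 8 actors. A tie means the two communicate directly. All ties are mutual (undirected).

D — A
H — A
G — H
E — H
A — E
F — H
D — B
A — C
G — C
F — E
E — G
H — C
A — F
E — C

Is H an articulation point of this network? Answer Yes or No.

Even without H, every remaining node can still reach every other (the residual graph is connected), so H is not a cut vertex.

No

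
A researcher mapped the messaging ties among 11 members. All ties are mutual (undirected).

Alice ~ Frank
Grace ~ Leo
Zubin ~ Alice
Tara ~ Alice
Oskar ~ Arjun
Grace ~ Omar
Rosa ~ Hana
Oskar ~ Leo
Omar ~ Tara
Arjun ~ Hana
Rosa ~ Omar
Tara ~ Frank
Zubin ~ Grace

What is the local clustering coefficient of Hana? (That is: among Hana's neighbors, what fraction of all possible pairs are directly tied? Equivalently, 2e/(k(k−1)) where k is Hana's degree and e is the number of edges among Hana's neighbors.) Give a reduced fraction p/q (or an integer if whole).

0

Hana's neighbors: Arjun and Rosa (k = 2).
Possible neighbor pairs: C(2,2) = 1. Edges among them: none → e = 0.
Clustering(Hana) = 0/1.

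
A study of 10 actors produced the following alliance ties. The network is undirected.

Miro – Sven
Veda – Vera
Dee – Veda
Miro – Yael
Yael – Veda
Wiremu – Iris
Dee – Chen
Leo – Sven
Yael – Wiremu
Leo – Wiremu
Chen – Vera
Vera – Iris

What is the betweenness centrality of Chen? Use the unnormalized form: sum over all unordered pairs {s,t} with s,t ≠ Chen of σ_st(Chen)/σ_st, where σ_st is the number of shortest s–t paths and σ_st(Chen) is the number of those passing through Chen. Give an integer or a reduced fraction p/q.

1

Pairs whose geodesics pass through Chen — Vera–Dee: 1/2; Dee–Iris: 1/2.
All other pairs contribute 0.
Summing the contributions gives betweenness(Chen) = 1.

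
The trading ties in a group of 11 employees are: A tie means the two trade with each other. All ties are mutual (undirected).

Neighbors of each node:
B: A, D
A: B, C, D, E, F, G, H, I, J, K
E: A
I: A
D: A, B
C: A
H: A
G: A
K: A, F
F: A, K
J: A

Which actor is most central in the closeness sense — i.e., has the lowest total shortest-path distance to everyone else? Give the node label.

Farness (sum of distances to all others) for each node — A:10, B:18, C:19, D:18, E:19, F:18, G:19, H:19, I:19, J:19, K:18.
The smallest farness is 10, for A, so A has the highest closeness.

A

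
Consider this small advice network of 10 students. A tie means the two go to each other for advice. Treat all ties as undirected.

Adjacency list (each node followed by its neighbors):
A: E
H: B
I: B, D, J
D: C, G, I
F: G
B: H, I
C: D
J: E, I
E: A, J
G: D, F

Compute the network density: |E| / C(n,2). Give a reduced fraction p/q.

1/5

There are 9 edges and 10 nodes, so the maximum possible is C(10,2) = 45.
Density = 9/45 = 1/5.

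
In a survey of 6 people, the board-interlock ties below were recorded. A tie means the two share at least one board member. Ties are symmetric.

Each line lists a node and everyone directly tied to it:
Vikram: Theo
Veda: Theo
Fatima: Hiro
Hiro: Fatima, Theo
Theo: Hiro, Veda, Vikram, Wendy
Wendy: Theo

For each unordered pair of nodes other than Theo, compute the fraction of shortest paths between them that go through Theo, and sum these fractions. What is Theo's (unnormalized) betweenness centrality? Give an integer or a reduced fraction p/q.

Pairs whose geodesics pass through Theo — Vikram–Hiro: 1; Vikram–Wendy: 1; Vikram–Fatima: 1; Vikram–Veda: 1; Hiro–Wendy: 1; Hiro–Veda: 1; Wendy–Fatima: 1; Wendy–Veda: 1; Fatima–Veda: 1.
All other pairs contribute 0.
Summing the contributions gives betweenness(Theo) = 9.

9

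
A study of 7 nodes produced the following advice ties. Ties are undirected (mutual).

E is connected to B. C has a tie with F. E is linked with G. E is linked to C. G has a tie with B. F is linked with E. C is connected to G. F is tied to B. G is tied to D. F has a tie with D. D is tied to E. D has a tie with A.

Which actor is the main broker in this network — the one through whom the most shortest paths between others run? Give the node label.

D

Unnormalized betweenness of each node: A:0, B:1/4, C:1/4, D:21/4, E:23/12, F:5/3, G:5/3.
D has the largest value, 21/4, making it the main broker — the node through which the most shortest paths run.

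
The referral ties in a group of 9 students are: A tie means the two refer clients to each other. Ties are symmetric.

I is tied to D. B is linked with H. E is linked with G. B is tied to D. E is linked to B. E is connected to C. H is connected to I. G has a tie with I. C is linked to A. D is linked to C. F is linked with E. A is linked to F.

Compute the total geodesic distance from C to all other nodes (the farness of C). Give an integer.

14

Distances from C: A:1, B:2, D:1, E:1, F:2, G:2, H:3, I:2.
Sum = 1 + 2 + 1 + 1 + 2 + 2 + 3 + 2 = 14.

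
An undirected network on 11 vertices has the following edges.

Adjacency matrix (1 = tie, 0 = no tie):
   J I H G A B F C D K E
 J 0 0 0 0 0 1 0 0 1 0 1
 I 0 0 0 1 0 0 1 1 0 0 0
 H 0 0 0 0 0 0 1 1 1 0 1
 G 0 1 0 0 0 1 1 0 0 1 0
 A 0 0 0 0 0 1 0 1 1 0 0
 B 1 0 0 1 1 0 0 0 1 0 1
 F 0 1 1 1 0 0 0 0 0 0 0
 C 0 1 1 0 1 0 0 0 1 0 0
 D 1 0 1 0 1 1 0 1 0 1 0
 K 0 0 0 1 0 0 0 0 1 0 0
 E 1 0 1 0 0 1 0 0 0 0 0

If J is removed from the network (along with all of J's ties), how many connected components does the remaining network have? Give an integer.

1

J's neighbors (B, D, and E) remain reachable from one another through other ties, so the rest of the network stays in one piece.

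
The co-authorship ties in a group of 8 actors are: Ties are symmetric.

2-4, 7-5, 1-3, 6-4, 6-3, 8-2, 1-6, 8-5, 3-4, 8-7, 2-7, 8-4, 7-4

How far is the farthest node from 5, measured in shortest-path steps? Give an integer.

Distances from 5: 1:4, 2:2, 3:3, 4:2, 6:3, 7:1, 8:1.
The largest is 4 (to 1), so the eccentricity of 5 is 4.

4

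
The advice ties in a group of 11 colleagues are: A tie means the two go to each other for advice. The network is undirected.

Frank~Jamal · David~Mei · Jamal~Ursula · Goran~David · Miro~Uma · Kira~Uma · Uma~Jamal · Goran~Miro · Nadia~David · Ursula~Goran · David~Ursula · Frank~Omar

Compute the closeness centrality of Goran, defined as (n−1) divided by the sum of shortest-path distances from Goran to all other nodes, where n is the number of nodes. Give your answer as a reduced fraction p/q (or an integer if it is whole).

Distances from Goran: David:1, Frank:3, Jamal:2, Kira:3, Mei:2, Miro:1, Nadia:2, Omar:4, Uma:2, Ursula:1. Sum = 21.
n = 11, so closeness = 10/21.

10/21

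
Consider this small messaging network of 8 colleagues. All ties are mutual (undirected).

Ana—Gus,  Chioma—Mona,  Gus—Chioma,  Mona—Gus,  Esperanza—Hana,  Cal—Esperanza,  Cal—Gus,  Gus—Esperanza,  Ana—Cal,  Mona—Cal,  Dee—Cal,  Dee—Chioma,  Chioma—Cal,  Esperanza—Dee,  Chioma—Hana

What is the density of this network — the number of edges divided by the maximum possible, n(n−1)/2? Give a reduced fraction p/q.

15/28

There are 15 edges and 8 nodes, so the maximum possible is C(8,2) = 28.
Density = 15/28.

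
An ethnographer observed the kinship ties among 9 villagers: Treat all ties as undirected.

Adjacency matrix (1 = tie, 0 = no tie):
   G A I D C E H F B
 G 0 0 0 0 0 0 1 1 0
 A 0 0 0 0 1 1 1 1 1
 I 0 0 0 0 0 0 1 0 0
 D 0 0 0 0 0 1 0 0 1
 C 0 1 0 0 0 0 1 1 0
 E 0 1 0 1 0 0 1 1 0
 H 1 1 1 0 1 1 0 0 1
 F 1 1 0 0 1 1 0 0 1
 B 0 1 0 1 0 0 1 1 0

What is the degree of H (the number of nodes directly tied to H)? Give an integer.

6

H is directly tied to A, B, C, E, G, and I. That is 6 neighbors, so the degree of H is 6.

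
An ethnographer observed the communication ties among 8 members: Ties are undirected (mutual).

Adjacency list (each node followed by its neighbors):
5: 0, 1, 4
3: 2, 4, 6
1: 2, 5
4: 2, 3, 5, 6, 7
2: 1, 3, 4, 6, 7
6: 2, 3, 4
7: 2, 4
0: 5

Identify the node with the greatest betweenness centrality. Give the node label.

4

Unnormalized betweenness of each node: 0:0, 1:1, 2:9/2, 3:0, 4:8, 5:13/2, 6:0, 7:0.
4 has the largest value, 8, making it the main broker — the node through which the most shortest paths run.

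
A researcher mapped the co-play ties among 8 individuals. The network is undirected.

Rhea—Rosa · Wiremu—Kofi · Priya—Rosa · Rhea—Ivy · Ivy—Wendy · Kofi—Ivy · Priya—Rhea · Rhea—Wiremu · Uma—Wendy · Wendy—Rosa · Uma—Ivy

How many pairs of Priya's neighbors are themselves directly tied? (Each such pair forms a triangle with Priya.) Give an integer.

1

Priya's neighbors: Rhea and Rosa.
Neighbor pairs that are themselves tied: Priya–Rhea–Rosa. Each forms one triangle with Priya, for 1 in total.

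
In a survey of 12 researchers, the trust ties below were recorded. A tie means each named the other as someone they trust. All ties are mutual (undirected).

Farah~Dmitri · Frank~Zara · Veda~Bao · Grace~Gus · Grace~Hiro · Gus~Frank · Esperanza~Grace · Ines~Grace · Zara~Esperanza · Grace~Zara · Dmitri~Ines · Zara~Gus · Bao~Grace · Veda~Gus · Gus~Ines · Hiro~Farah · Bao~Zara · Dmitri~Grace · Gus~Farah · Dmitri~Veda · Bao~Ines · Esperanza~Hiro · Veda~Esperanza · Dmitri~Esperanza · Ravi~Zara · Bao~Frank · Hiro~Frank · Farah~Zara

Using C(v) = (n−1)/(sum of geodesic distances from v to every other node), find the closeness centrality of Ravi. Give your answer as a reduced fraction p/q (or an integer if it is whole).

Distances from Ravi: Bao:2, Dmitri:3, Esperanza:2, Farah:2, Frank:2, Grace:2, Gus:2, Hiro:3, Ines:3, Veda:3, Zara:1. Sum = 25.
n = 12, so closeness = 11/25.

11/25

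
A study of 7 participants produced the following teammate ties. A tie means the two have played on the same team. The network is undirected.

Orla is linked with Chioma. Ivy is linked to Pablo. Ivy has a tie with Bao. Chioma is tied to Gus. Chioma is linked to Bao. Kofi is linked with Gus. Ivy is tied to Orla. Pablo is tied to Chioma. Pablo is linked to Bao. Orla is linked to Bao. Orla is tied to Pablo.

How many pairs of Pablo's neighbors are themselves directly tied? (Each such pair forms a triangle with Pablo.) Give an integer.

5

Pablo's neighbors: Bao, Chioma, Ivy, and Orla.
Neighbor pairs that are themselves tied: Pablo–Bao–Chioma; Pablo–Bao–Ivy; Pablo–Bao–Orla; Pablo–Chioma–Orla; Pablo–Ivy–Orla. Each forms one triangle with Pablo, for 5 in total.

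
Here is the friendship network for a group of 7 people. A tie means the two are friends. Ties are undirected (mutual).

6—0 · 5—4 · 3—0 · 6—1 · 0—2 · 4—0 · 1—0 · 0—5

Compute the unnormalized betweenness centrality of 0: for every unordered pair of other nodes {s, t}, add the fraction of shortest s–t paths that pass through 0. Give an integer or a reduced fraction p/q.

13

Pairs whose geodesics pass through 0 — 3–1: 1; 3–5: 1; 3–4: 1; 3–6: 1; 3–2: 1; 1–5: 1; 1–4: 1; 1–2: 1; 5–6: 1; 5–2: 1; 4–6: 1; 4–2: 1; 6–2: 1.
All other pairs contribute 0.
Summing the contributions gives betweenness(0) = 13.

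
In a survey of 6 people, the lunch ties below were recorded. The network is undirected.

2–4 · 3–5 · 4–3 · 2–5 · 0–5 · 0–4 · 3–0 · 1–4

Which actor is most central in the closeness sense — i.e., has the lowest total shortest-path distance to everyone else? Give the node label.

4

Farness (sum of distances to all others) for each node — 0:7, 1:10, 2:8, 3:7, 4:6, 5:8.
The smallest farness is 6, for 4, so 4 has the highest closeness.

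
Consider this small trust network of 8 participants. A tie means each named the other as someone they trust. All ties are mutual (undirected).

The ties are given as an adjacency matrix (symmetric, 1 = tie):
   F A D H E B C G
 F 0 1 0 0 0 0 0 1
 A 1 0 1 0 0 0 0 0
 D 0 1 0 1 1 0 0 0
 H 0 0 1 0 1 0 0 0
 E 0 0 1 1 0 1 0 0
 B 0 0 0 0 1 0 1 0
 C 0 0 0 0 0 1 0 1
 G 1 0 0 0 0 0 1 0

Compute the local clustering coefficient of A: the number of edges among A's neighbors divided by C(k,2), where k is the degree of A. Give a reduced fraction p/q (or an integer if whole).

0

A's neighbors: D and F (k = 2).
Possible neighbor pairs: C(2,2) = 1. Edges among them: none → e = 0.
Clustering(A) = 0/1.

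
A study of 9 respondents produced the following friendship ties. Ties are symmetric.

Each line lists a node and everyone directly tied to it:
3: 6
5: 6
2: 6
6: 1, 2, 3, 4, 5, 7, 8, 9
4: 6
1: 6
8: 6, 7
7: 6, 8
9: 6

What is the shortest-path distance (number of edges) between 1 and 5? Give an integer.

2

One shortest route is 1 – 6 – 5, which uses 2 edges, and 1 and 5 are not directly tied, so nothing shorter exists. So d(1,5) = 2.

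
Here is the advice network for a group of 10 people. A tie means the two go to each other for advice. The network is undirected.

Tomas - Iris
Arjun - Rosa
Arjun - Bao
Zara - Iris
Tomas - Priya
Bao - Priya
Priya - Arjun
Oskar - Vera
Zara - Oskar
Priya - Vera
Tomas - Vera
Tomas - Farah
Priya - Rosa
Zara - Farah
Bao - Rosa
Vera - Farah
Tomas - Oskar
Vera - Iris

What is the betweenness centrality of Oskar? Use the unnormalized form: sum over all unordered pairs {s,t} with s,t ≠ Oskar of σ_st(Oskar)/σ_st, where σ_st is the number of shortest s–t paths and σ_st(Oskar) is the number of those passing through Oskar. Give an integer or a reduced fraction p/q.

2

Pairs whose geodesics pass through Oskar — Arjun–Zara: 2/6; Rosa–Zara: 2/6; Bao–Zara: 2/6; Priya–Zara: 2/6; Zara–Tomas: 1/3; Zara–Vera: 1/3.
All other pairs contribute 0.
Summing the contributions gives betweenness(Oskar) = 2.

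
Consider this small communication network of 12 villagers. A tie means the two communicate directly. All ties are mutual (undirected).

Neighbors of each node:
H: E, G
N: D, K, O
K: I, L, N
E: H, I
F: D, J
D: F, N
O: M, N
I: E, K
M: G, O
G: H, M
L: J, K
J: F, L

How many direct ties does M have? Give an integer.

M is directly tied to G and O. That is 2 neighbors, so the degree of M is 2.

2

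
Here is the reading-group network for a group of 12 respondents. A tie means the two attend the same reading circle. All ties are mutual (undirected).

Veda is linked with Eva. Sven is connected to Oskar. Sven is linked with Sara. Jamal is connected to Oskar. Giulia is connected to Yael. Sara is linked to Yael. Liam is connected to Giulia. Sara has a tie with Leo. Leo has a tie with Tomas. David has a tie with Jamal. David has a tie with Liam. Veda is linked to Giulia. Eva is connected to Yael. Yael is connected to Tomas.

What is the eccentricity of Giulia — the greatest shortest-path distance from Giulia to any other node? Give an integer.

Distances from Giulia: David:2, Eva:2, Jamal:3, Leo:3, Liam:1, Oskar:4, Sara:2, Sven:3, Tomas:2, Veda:1, Yael:1.
The largest is 4 (to Oskar), so the eccentricity of Giulia is 4.

4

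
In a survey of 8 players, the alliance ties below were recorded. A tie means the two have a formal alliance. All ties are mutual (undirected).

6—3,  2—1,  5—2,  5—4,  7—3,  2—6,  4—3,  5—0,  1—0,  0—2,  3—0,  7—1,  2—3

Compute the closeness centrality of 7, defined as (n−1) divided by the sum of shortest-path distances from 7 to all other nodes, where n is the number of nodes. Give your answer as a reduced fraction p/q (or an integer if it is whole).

7/13

Distances from 7: 0:2, 1:1, 2:2, 3:1, 4:2, 5:3, 6:2. Sum = 13.
n = 8, so closeness = 7/13.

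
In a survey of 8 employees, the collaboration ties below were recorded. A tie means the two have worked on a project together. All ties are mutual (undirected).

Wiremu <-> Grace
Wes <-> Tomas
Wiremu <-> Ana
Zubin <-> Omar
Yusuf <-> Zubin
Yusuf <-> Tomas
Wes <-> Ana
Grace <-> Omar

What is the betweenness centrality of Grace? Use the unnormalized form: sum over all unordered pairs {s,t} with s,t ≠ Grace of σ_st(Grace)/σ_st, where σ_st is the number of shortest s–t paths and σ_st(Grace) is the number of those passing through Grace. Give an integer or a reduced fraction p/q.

9/2

Pairs whose geodesics pass through Grace — Zubin–Wiremu: 1; Zubin–Ana: 1/2; Omar–Wiremu: 1; Omar–Ana: 1; Omar–Wes: 1/2; Wiremu–Yusuf: 1/2.
All other pairs contribute 0.
Summing the contributions gives betweenness(Grace) = 9/2.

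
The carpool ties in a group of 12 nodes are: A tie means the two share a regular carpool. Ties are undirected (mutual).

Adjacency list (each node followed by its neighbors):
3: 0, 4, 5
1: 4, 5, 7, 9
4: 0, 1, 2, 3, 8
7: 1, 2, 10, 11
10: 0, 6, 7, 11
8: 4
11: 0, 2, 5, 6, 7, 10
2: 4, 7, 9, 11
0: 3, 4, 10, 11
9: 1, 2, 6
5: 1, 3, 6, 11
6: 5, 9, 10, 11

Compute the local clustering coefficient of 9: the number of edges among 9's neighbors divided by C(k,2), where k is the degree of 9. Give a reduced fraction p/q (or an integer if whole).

9's neighbors: 1, 2, and 6 (k = 3).
Possible neighbor pairs: C(3,2) = 3. Edges among them: none → e = 0.
Clustering(9) = 0/3 = 0.

0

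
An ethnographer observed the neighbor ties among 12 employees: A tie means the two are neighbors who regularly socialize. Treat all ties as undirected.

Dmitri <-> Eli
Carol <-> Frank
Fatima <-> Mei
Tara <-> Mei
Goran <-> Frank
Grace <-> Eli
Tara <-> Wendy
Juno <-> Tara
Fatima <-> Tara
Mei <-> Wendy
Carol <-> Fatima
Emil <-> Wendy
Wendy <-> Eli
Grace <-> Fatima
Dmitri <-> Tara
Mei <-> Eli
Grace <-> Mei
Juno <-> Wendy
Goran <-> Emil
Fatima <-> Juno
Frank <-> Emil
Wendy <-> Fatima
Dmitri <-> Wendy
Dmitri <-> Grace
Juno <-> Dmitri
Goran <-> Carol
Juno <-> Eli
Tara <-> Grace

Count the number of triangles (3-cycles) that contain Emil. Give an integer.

1

Emil's neighbors: Frank, Goran, and Wendy.
Neighbor pairs that are themselves tied: Emil–Frank–Goran. Each forms one triangle with Emil, for 1 in total.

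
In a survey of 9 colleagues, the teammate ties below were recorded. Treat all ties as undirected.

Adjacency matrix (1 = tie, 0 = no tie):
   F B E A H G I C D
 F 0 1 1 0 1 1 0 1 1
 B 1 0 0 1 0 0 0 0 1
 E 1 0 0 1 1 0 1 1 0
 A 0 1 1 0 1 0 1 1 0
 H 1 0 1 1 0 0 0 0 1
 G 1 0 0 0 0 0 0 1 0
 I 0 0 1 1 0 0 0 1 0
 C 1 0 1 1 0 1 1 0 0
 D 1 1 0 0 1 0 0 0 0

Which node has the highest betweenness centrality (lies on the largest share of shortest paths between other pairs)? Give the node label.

Unnormalized betweenness of each node: A:107/30, B:19/20, C:69/20, D:1/3, E:119/60, F:106/15, G:0, H:33/20, I:0.
F has the largest value, 106/15, making it the main broker — the node through which the most shortest paths run.

F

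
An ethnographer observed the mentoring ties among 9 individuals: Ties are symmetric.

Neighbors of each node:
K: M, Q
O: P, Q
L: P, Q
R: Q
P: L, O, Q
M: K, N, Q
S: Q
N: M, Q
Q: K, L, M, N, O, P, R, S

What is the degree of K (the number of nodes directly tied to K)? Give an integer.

2

K is directly tied to M and Q. That is 2 neighbors, so the degree of K is 2.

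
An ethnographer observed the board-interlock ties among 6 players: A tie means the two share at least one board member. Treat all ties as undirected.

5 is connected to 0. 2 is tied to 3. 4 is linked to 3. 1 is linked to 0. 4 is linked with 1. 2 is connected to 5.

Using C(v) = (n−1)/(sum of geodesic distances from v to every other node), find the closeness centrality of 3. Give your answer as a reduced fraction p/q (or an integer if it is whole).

Distances from 3: 0:3, 1:2, 2:1, 4:1, 5:2. Sum = 9.
n = 6, so closeness = 5/9.

5/9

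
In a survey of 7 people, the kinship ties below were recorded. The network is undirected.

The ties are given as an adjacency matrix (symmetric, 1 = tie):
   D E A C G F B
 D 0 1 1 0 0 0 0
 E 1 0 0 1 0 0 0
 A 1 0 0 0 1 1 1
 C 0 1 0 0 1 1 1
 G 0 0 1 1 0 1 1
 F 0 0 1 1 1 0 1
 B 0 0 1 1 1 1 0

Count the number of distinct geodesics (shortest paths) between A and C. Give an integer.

The shortest distance is 2. The length-2 paths are: A–G–C; A–F–C; A–B–C.
That gives 3 distinct shortest paths.

3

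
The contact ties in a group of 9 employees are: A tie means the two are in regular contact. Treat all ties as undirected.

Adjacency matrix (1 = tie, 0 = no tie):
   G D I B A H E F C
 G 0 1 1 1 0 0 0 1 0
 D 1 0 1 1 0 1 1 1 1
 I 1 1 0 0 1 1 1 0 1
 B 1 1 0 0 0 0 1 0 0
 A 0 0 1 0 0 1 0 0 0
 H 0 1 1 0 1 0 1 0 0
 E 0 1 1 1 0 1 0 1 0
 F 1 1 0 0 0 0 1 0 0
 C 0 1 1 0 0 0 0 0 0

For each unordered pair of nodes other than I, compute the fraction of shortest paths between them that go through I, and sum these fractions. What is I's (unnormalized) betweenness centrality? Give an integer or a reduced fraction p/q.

Pairs whose geodesics pass through I — G–A: 1; G–H: 1/2; G–E: 1/4; G–C: 1/2; D–A: 1/2; B–A: 3/5; A–E: 1/2; A–F: 3/5; A–C: 1; H–C: 1/2; E–C: 1/2.
All other pairs contribute 0.
Summing the contributions gives betweenness(I) = 129/20.

129/20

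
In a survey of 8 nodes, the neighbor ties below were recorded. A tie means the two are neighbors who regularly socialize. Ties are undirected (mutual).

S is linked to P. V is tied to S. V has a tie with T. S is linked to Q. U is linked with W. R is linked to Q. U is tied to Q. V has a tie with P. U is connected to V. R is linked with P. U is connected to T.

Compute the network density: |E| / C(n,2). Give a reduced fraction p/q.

11/28

There are 11 edges and 8 nodes, so the maximum possible is C(8,2) = 28.
Density = 11/28.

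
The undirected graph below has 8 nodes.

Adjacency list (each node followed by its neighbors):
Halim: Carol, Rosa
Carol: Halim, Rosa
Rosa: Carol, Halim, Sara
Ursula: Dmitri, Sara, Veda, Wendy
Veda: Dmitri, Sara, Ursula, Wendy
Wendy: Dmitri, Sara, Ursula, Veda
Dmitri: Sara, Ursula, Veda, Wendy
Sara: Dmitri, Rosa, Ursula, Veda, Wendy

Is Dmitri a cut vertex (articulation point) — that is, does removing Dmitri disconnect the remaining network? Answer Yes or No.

Even without Dmitri, every remaining node can still reach every other (the residual graph is connected), so Dmitri is not a cut vertex.

No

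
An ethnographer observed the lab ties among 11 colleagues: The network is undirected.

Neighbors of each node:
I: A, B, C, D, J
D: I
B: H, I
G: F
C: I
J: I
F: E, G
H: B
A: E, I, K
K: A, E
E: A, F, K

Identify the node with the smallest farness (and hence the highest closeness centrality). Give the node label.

Farness (sum of distances to all others) for each node — A:19, B:25, C:27, D:27, E:23, F:30, G:39, H:34, I:18, J:27, K:25.
The smallest farness is 18, for I, so I has the highest closeness.

I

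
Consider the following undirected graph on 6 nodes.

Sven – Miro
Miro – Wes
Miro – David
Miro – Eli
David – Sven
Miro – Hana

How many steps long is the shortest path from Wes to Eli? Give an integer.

2

One shortest route is Wes – Miro – Eli, which uses 2 edges, and Wes and Eli are not directly tied, so nothing shorter exists. So d(Wes,Eli) = 2.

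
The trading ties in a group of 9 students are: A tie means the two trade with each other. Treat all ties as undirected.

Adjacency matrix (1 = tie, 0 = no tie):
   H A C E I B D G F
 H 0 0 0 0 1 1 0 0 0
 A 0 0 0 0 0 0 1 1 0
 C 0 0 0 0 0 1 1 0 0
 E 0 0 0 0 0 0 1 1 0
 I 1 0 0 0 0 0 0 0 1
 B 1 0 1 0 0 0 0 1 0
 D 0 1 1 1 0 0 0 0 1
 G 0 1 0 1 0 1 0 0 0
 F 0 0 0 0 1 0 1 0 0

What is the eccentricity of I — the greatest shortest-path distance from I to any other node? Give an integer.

Distances from I: A:3, B:2, C:3, D:2, E:3, F:1, G:3, H:1.
The largest is 3 (to A, C, E, and G), so the eccentricity of I is 3.

3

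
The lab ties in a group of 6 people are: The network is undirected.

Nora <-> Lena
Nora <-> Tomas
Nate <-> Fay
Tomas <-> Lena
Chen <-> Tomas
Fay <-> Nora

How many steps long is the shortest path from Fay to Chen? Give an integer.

3

One shortest route is Fay – Nora – Tomas – Chen, which uses 3 edges, and at distance 2 from Fay we only reach {Lena, Tomas}, which does not include Chen. So d(Fay,Chen) = 3.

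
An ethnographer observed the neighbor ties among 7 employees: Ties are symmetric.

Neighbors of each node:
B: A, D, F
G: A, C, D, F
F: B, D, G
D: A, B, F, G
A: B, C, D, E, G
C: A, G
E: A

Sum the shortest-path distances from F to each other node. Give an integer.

Distances from F: A:2, B:1, C:2, D:1, E:3, G:1.
Sum = 2 + 1 + 2 + 1 + 3 + 1 = 10.

10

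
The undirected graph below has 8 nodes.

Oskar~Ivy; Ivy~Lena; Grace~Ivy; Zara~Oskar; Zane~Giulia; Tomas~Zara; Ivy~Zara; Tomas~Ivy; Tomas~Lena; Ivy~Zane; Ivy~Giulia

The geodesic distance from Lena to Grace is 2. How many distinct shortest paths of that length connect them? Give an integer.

1

The shortest distance is 2, and the only length-2 path is Lena–Ivy–Grace. So there is exactly 1 shortest path.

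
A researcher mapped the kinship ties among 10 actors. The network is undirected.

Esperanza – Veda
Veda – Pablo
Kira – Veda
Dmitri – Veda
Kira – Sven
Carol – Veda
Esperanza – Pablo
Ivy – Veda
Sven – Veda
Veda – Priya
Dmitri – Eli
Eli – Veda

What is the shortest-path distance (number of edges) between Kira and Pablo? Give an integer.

2

One shortest route is Kira – Veda – Pablo, which uses 2 edges, and Kira and Pablo are not directly tied, so nothing shorter exists. So d(Kira,Pablo) = 2.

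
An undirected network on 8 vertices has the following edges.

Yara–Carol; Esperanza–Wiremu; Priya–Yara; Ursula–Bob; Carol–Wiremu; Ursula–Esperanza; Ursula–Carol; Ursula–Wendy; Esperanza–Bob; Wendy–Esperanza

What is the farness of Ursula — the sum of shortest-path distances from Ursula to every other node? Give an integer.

Distances from Ursula: Bob:1, Carol:1, Esperanza:1, Priya:3, Wendy:1, Wiremu:2, Yara:2.
Sum = 1 + 1 + 1 + 3 + 1 + 2 + 2 = 11.

11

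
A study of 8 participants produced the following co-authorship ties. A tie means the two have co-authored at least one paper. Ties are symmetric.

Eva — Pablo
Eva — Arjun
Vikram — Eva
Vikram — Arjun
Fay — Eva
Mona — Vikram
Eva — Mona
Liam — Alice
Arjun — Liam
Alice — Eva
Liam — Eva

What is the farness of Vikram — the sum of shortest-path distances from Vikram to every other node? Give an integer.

11

Distances from Vikram: Alice:2, Arjun:1, Eva:1, Fay:2, Liam:2, Mona:1, Pablo:2.
Sum = 2 + 1 + 1 + 2 + 2 + 1 + 2 = 11.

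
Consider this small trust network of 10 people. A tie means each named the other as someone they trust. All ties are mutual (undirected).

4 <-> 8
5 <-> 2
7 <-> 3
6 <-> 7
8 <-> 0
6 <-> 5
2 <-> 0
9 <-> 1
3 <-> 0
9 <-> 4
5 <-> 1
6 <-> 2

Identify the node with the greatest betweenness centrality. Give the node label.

0

Unnormalized betweenness of each node: 0:23/2, 1:11/2, 2:13/2, 3:3, 4:4, 5:17/2, 6:5, 7:2, 8:13/2, 9:7/2.
0 has the largest value, 23/2, making it the main broker — the node through which the most shortest paths run.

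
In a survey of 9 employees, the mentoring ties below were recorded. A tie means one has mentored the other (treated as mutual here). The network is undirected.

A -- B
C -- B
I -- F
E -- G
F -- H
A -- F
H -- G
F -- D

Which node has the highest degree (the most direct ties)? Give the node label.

F

Degrees — A:2, B:2, C:1, D:1, E:1, F:4, G:2, H:2, I:1.
The maximum is 4, attained only by F.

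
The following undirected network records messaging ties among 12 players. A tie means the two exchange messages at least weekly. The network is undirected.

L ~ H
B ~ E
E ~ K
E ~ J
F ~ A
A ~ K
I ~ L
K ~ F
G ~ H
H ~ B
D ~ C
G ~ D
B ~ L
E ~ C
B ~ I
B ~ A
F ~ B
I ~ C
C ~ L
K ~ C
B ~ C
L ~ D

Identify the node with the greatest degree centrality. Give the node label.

B

Degrees — A:3, B:7, C:6, D:3, E:4, F:3, G:2, H:3, I:3, J:1, K:4, L:5.
The maximum is 7, attained only by B.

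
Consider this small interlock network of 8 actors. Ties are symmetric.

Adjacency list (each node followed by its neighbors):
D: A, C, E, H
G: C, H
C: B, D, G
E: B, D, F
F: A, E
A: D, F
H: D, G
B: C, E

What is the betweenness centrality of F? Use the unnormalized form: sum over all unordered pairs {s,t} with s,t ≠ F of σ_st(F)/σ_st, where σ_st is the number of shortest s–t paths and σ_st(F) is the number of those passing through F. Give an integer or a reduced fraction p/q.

Pairs whose geodesics pass through F — A–E: 1/2; A–B: 1/3.
All other pairs contribute 0.
Summing the contributions gives betweenness(F) = 5/6.

5/6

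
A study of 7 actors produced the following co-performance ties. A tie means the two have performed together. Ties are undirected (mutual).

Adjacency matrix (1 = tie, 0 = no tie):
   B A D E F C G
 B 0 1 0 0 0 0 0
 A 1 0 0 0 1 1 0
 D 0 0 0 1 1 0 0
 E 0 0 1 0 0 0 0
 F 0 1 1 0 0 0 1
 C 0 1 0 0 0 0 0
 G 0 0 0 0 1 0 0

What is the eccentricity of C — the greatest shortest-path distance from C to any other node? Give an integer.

Distances from C: A:1, B:2, D:3, E:4, F:2, G:3.
The largest is 4 (to E), so the eccentricity of C is 4.

4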